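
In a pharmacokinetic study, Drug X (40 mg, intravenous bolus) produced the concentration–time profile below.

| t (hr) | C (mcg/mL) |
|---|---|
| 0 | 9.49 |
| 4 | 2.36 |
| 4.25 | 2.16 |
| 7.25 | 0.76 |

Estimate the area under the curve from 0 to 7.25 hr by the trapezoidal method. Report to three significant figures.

AUC = 28.6 mcg/mL·hr

Trapezoidal AUC_0→7.25:
  [0→4]: (9.49+2.36)/2 × 4 = 23.7
  [4→4.25]: (2.36+2.16)/2 × 0.25 = 0.565
  [4.25→7.25]: (2.16+0.76)/2 × 3 = 4.38
  Sum = 28.645 mcg/mL·hr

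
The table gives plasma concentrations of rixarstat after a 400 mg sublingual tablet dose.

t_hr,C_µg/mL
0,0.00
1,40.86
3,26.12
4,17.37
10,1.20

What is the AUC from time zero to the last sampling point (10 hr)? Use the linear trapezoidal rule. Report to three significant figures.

Trapezoidal AUC_0→10:
  [0→1]: (0.00+40.86)/2 × 1 = 20.43
  [1→3]: (40.86+26.12)/2 × 2 = 66.98
  [3→4]: (26.12+17.37)/2 × 1 = 21.745
  [4→10]: (17.37+1.20)/2 × 6 = 55.71
  Sum = 164.865 µg/mL·hr

AUC = 165 µg/mL·hr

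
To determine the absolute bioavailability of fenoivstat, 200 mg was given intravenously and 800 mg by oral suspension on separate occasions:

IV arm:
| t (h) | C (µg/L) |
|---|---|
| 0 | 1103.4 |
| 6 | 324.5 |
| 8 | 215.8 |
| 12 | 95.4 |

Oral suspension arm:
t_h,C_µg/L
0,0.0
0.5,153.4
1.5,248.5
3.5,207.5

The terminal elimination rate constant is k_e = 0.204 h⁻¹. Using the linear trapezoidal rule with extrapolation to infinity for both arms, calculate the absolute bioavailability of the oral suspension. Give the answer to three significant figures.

F = 0.0724

Trapezoidal AUC_0→12 (IV):
  [0→6]: (1103.4+324.5)/2 × 6 = 4283.7
  [6→8]: (324.5+215.8)/2 × 2 = 540.3
  [8→12]: (215.8+95.4)/2 × 4 = 622.4
  Sum = 5446.4 µg/L·h
IV tail: 95.4/0.204 = 467.647; AUC_iv,0→∞ = 5446.4 + 467.647 = 5914.047 µg/L·h
Trapezoidal AUC_0→3.5 (oral suspension):
  [0→0.5]: (0.0+153.4)/2 × 0.5 = 38.35
  [0.5→1.5]: (153.4+248.5)/2 × 1 = 200.95
  [1.5→3.5]: (248.5+207.5)/2 × 2 = 456.0
  Sum = 695.3 µg/L·h
oral suspension tail: 207.5/0.204 = 1017.157; AUC_ev,0→∞ = 695.3 + 1017.157 = 1712.457 µg/L·h
F = (AUC_ev/D_ev)/(AUC_iv/D_iv) = (1712.457/800)/(5914.047/200) = 2.14057/29.570235 = 0.0724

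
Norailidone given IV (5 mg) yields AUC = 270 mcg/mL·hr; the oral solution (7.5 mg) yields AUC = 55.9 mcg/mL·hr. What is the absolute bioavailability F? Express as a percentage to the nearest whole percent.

F = (AUC_ev / D_ev) / (AUC_iv / D_iv)
  = (55.9/7.5) / (270/5)
  = 7.45333 / 54 = 0.1380
  = 13.80%

F = 14%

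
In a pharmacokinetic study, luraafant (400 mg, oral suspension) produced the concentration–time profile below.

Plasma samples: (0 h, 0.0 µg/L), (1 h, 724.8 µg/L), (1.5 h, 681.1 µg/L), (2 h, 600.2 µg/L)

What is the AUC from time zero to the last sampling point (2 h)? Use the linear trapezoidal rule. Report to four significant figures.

AUC = 1034 µg/L·h

Trapezoidal AUC_0→2:
  [0→1]: (0.0+724.8)/2 × 1 = 362.4
  [1→1.5]: (724.8+681.1)/2 × 0.5 = 351.475
  [1.5→2]: (681.1+600.2)/2 × 0.5 = 320.325
  Sum = 1034.2 µg/L·h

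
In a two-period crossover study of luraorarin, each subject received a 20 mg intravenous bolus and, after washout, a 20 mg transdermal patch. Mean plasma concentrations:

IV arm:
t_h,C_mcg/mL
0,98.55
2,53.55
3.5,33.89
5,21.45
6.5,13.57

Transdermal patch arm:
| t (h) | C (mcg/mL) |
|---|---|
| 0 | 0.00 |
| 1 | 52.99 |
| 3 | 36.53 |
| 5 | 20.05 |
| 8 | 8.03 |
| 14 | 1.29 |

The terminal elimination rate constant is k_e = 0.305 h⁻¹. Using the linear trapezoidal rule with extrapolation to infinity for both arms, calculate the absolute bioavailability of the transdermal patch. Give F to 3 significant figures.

Trapezoidal AUC_0→6.5 (IV):
  [0→2]: (98.55+53.55)/2 × 2 = 152.1
  [2→3.5]: (53.55+33.89)/2 × 1.5 = 65.58
  [3.5→5]: (33.89+21.45)/2 × 1.5 = 41.505
  [5→6.5]: (21.45+13.57)/2 × 1.5 = 26.265
  Sum = 285.45 mcg/mL·h
IV tail: 13.57/0.305 = 44.492; AUC_iv,0→∞ = 285.45 + 44.492 = 329.942 mcg/mL·h
Trapezoidal AUC_0→14 (transdermal patch):
  [0→1]: (0.00+52.99)/2 × 1 = 26.495
  [1→3]: (52.99+36.53)/2 × 2 = 89.52
  [3→5]: (36.53+20.05)/2 × 2 = 56.58
  [5→8]: (20.05+8.03)/2 × 3 = 42.12
  [8→14]: (8.03+1.29)/2 × 6 = 27.96
  Sum = 242.675 mcg/mL·h
transdermal patch tail: 1.29/0.305 = 4.230; AUC_ev,0→∞ = 242.675 + 4.230 = 246.905 mcg/mL·h
F = (AUC_ev/D_ev)/(AUC_iv/D_iv) = (246.905/20)/(329.942/20) = 12.34525/16.4971 = 0.7483

F = 0.748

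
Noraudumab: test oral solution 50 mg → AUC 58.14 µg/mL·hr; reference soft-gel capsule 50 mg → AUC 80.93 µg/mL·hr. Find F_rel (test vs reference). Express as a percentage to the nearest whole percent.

F_rel = (AUC_test/D_test) / (AUC_ref/D_ref)
      = (58.14/50) / (80.93/50)
      = 1.1628 / 1.6186 = 0.7184 = 71.84%

F_rel = 72%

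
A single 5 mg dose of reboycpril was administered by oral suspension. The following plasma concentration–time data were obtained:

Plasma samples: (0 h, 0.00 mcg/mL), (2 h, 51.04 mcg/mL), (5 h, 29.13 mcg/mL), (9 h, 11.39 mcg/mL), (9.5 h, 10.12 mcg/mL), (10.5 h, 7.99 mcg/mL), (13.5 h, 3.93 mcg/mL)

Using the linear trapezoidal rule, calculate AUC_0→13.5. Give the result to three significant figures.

AUC = 285 mcg/mL·h

Trapezoidal AUC_0→13.5:
  [0→2]: (0.00+51.04)/2 × 2 = 51.04
  [2→5]: (51.04+29.13)/2 × 3 = 120.255
  [5→9]: (29.13+11.39)/2 × 4 = 81.04
  [9→9.5]: (11.39+10.12)/2 × 0.5 = 5.3775
  [9.5→10.5]: (10.12+7.99)/2 × 1 = 9.055
  [10.5→13.5]: (7.99+3.93)/2 × 3 = 17.88
  Sum = 284.6475 mcg/mL·h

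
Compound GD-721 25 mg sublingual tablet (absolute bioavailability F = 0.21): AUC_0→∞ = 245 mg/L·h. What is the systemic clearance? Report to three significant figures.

CL = F × Dose / AUC_0→∞
   = 0.21 × 25 / 245 = 0.0214286 L/h

CL = 0.0214 L/h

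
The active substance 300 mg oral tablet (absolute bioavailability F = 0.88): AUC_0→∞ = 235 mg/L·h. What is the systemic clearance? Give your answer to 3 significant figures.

CL = F × Dose / AUC_0→∞
   = 0.88 × 300 / 235 = 1.1234 L/h

CL = 1.12 L/h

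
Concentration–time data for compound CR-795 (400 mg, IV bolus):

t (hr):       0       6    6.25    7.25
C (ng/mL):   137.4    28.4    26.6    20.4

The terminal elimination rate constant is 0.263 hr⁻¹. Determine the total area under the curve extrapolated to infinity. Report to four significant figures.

Trapezoidal AUC_0→7.25:
  [0→6]: (137.4+28.4)/2 × 6 = 497.4
  [6→6.25]: (28.4+26.6)/2 × 0.25 = 6.875
  [6.25→7.25]: (26.6+20.4)/2 × 1 = 23.5
  Sum = 527.775 ng/mL·hr
Extrapolated tail: C_last / k_e = 20.4 / 0.263 = 77.567
AUC_0→∞ = 527.775 + 77.567 = 605.342 ng/mL·hr

AUC = 605.3 ng/mL·hr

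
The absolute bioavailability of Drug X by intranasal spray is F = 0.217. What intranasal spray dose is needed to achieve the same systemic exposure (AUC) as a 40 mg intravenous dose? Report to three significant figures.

D_intranasal = 184 mg

For equal systemic exposure: F × D_ev = D_iv
D_ev = D_iv / F = 40 / 0.217 = 184.332 mg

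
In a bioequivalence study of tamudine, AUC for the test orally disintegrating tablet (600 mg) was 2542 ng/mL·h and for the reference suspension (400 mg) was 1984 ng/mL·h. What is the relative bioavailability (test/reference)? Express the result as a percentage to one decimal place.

F_rel = 85.4%

F_rel = (AUC_test/D_test) / (AUC_ref/D_ref)
      = (2542/600) / (1984/400)
      = 4.23667 / 4.96 = 0.8542 = 85.42%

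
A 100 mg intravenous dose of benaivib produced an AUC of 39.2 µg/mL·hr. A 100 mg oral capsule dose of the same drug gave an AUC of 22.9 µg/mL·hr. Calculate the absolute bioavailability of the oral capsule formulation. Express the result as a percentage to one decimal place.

F = (AUC_ev / D_ev) / (AUC_iv / D_iv)
  = (22.9/100) / (39.2/100)
  = 0.229 / 0.392 = 0.5842
  = 58.42%

F = 58.4%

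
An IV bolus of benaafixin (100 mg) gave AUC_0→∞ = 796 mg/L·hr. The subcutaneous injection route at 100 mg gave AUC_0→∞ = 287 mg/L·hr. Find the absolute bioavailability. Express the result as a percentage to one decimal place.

F = (AUC_ev / D_ev) / (AUC_iv / D_iv)
  = (287/100) / (796/100)
  = 2.87 / 7.96 = 0.3606
  = 36.06%

F = 36.1%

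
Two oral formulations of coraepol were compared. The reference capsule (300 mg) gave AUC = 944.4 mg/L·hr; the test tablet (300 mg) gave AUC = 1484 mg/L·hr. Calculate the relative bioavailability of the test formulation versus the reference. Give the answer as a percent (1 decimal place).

F_rel = (AUC_test/D_test) / (AUC_ref/D_ref)
      = (1484/300) / (944.4/300)
      = 4.94667 / 3.148 = 1.5714 = 157.14%

F_rel = 157.1%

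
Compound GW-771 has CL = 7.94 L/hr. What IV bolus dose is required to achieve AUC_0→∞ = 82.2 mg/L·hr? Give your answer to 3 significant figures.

Dose = 653 mg

Dose_iv = CL × AUC_0→∞
     = 7.94 × 82.2 = 652.668 mg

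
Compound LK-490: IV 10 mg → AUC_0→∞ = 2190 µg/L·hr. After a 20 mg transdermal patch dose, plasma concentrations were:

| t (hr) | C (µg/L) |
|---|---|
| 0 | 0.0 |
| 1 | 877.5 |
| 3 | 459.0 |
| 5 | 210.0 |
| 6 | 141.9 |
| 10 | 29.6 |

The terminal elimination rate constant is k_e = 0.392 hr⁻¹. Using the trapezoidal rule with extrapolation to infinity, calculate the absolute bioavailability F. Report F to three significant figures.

F = 0.694

Trapezoidal AUC_0→10 (transdermal patch):
  [0→1]: (0.0+877.5)/2 × 1 = 438.75
  [1→3]: (877.5+459.0)/2 × 2 = 1336.5
  [3→5]: (459.0+210.0)/2 × 2 = 669.0
  [5→6]: (210.0+141.9)/2 × 1 = 175.95
  [6→10]: (141.9+29.6)/2 × 4 = 343.0
  Sum = 2963.2 µg/L·hr
Tail: C_last/k_e = 29.6/0.392 = 75.510
AUC_0→∞ (transdermal patch) = 2963.2 + 75.510 = 3038.71 µg/L·hr
F = (AUC_ev/D_ev)/(AUC_iv/D_iv) = (3038.71/20)/(2190/10) = 151.9355/219 = 0.6938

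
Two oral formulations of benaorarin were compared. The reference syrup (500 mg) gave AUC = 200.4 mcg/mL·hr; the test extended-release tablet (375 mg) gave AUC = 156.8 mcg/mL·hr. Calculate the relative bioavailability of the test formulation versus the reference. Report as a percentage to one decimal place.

F_rel = (AUC_test/D_test) / (AUC_ref/D_ref)
      = (156.8/375) / (200.4/500)
      = 0.418133 / 0.4008 = 1.0432 = 104.32%

F_rel = 104.3%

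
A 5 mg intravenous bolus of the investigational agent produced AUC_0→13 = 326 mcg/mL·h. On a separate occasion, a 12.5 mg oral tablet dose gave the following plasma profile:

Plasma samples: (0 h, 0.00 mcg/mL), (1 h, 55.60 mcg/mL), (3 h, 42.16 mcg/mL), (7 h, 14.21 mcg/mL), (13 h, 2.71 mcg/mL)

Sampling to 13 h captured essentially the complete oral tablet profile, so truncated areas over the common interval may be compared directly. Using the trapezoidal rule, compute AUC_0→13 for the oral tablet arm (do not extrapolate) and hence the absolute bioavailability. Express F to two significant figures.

Trapezoidal AUC_0→13 (oral tablet):
  [0→1]: (0.00+55.60)/2 × 1 = 27.8
  [1→3]: (55.60+42.16)/2 × 2 = 97.76
  [3→7]: (42.16+14.21)/2 × 4 = 112.74
  [7→13]: (14.21+2.71)/2 × 6 = 50.76
  Sum = 289.06 mcg/mL·h
F = (AUC_ev/D_ev)/(AUC_iv/D_iv) = (289.06/12.5)/(326/5) = 23.1248/65.2 = 0.3547

F = 0.35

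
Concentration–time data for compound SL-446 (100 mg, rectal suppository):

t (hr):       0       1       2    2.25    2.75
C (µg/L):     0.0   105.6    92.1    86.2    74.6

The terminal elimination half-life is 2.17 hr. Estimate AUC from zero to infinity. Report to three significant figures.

AUC = 448 µg/L·hr

Trapezoidal AUC_0→2.75:
  [0→1]: (0.0+105.6)/2 × 1 = 52.8
  [1→2]: (105.6+92.1)/2 × 1 = 98.85
  [2→2.25]: (92.1+86.2)/2 × 0.25 = 22.2875
  [2.25→2.75]: (86.2+74.6)/2 × 0.5 = 40.2
  Sum = 214.1375 µg/L·hr
k_e = ln2 / t½ = 0.693147 / 2.17 = 0.3194 hr^-1
Extrapolated tail: C_last / k_e = 74.6 / 0.3194 = 233.563
AUC_0→∞ = 214.1375 + 233.563 = 447.7005 µg/L·hr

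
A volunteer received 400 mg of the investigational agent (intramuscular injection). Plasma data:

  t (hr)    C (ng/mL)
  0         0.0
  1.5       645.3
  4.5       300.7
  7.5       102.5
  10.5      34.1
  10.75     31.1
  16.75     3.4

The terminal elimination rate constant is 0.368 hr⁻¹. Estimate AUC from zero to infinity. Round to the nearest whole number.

AUC = 2834 ng/mL·hr

Trapezoidal AUC_0→16.75:
  [0→1.5]: (0.0+645.3)/2 × 1.5 = 483.975
  [1.5→4.5]: (645.3+300.7)/2 × 3 = 1419.0
  [4.5→7.5]: (300.7+102.5)/2 × 3 = 604.8
  [7.5→10.5]: (102.5+34.1)/2 × 3 = 204.9
  [10.5→10.75]: (34.1+31.1)/2 × 0.25 = 8.15
  [10.75→16.75]: (31.1+3.4)/2 × 6 = 103.5
  Sum = 2824.325 ng/mL·hr
Extrapolated tail: C_last / k_e = 3.4 / 0.368 = 9.239
AUC_0→∞ = 2824.325 + 9.239 = 2833.564 ng/mL·hr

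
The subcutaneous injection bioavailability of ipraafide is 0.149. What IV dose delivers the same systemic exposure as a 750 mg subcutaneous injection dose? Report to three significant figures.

D_iv = 112 mg

Systemic exposure from an extravascular dose = F × D_ev, so the equivalent IV dose is F × D_ev.
D_iv = F × D_ev = 0.149 × 750 = 111.75 mg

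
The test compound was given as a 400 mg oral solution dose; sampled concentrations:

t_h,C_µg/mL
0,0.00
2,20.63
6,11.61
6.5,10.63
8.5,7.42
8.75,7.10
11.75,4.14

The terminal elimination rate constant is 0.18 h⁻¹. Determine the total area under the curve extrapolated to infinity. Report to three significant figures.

AUC = 150 µg/mL·h

Trapezoidal AUC_0→11.75:
  [0→2]: (0.00+20.63)/2 × 2 = 20.63
  [2→6]: (20.63+11.61)/2 × 4 = 64.48
  [6→6.5]: (11.61+10.63)/2 × 0.5 = 5.56
  [6.5→8.5]: (10.63+7.42)/2 × 2 = 18.05
  [8.5→8.75]: (7.42+7.10)/2 × 0.25 = 1.815
  [8.75→11.75]: (7.10+4.14)/2 × 3 = 16.86
  Sum = 127.395 µg/mL·h
Extrapolated tail: C_last / k_e = 4.14 / 0.18 = 23.000
AUC_0→∞ = 127.395 + 23.000 = 150.395 µg/mL·h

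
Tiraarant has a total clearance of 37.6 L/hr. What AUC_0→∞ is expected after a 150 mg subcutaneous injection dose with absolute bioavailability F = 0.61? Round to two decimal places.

AUC = 2.43 mg/L·hr

AUC_0→∞ = F × Dose / CL
        = 0.61 × 150 / 37.6 = 2.43351 mg/L·hr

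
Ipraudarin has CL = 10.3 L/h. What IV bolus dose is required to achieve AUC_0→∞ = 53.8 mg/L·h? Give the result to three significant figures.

Dose_iv = CL × AUC_0→∞
     = 10.3 × 53.8 = 554.14 mg

Dose = 554 mg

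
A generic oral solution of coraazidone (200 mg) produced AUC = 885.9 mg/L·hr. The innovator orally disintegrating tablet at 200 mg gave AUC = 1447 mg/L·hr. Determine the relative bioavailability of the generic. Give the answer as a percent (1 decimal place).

F_rel = (AUC_test/D_test) / (AUC_ref/D_ref)
      = (885.9/200) / (1447/200)
      = 4.4295 / 7.235 = 0.6122 = 61.22%

F_rel = 61.2%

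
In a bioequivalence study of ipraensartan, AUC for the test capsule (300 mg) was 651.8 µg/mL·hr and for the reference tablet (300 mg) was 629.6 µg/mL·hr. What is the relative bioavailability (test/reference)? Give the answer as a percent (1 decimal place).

F_rel = 103.5%

F_rel = (AUC_test/D_test) / (AUC_ref/D_ref)
      = (651.8/300) / (629.6/300)
      = 2.17267 / 2.09867 = 1.0353 = 103.53%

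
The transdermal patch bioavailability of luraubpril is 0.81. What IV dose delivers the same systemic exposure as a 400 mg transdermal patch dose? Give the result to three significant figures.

Systemic exposure from an extravascular dose = F × D_ev, so the equivalent IV dose is F × D_ev.
D_iv = F × D_ev = 0.81 × 400 = 324 mg

D_iv = 324 mg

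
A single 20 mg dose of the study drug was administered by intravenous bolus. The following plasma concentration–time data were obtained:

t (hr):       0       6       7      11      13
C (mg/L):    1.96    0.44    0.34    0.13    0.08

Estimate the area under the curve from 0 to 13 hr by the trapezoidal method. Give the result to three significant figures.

AUC = 8.74 mg/L·hr

Trapezoidal AUC_0→13:
  [0→6]: (1.96+0.44)/2 × 6 = 7.2
  [6→7]: (0.44+0.34)/2 × 1 = 0.39
  [7→11]: (0.34+0.13)/2 × 4 = 0.94
  [11→13]: (0.13+0.08)/2 × 2 = 0.21
  Sum = 8.74 mg/L·hr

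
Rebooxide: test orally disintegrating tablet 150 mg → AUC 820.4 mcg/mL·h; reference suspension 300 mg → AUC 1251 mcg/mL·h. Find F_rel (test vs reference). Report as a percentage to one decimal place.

F_rel = 131.2%

F_rel = (AUC_test/D_test) / (AUC_ref/D_ref)
      = (820.4/150) / (1251/300)
      = 5.46933 / 4.17 = 1.3116 = 131.16%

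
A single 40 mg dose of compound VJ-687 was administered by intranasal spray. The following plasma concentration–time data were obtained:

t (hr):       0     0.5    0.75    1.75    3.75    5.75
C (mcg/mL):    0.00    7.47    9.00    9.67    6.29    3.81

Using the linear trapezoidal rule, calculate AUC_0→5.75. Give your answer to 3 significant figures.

AUC = 39.3 mcg/mL·hr

Trapezoidal AUC_0→5.75:
  [0→0.5]: (0.00+7.47)/2 × 0.5 = 1.8675
  [0.5→0.75]: (7.47+9.00)/2 × 0.25 = 2.05875
  [0.75→1.75]: (9.00+9.67)/2 × 1 = 9.335
  [1.75→3.75]: (9.67+6.29)/2 × 2 = 15.96
  [3.75→5.75]: (6.29+3.81)/2 × 2 = 10.1
  Sum = 39.32125 mcg/mL·hr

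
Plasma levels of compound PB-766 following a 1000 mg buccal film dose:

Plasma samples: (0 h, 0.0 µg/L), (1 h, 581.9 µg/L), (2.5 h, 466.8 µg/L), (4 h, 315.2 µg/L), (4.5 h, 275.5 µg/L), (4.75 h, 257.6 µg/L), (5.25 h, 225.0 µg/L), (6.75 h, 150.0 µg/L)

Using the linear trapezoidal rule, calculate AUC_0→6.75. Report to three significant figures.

Trapezoidal AUC_0→6.75:
  [0→1]: (0.0+581.9)/2 × 1 = 290.95
  [1→2.5]: (581.9+466.8)/2 × 1.5 = 786.525
  [2.5→4]: (466.8+315.2)/2 × 1.5 = 586.5
  [4→4.5]: (315.2+275.5)/2 × 0.5 = 147.675
  [4.5→4.75]: (275.5+257.6)/2 × 0.25 = 66.6375
  [4.75→5.25]: (257.6+225.0)/2 × 0.5 = 120.65
  [5.25→6.75]: (225.0+150.0)/2 × 1.5 = 281.25
  Sum = 2280.1875 µg/L·h

AUC = 2280 µg/L·h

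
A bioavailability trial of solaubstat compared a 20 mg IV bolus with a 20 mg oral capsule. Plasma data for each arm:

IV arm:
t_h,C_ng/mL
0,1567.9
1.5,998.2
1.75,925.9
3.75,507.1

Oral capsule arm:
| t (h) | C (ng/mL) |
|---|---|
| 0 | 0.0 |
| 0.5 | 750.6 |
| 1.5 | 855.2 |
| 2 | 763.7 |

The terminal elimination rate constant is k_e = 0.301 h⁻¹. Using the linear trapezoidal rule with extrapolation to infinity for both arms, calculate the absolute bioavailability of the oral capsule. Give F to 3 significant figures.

Trapezoidal AUC_0→3.75 (IV):
  [0→1.5]: (1567.9+998.2)/2 × 1.5 = 1924.575
  [1.5→1.75]: (998.2+925.9)/2 × 0.25 = 240.5125
  [1.75→3.75]: (925.9+507.1)/2 × 2 = 1433.0
  Sum = 3598.0875 ng/mL·h
IV tail: 507.1/0.301 = 1684.718; AUC_iv,0→∞ = 3598.0875 + 1684.718 = 5282.8055 ng/mL·h
Trapezoidal AUC_0→2 (oral capsule):
  [0→0.5]: (0.0+750.6)/2 × 0.5 = 187.65
  [0.5→1.5]: (750.6+855.2)/2 × 1 = 802.9
  [1.5→2]: (855.2+763.7)/2 × 0.5 = 404.725
  Sum = 1395.275 ng/mL·h
oral capsule tail: 763.7/0.301 = 2537.209; AUC_ev,0→∞ = 1395.275 + 2537.209 = 3932.484 ng/mL·h
F = (AUC_ev/D_ev)/(AUC_iv/D_iv) = (3932.484/20)/(5282.8055/20) = 196.6242/264.14 = 0.7444

F = 0.744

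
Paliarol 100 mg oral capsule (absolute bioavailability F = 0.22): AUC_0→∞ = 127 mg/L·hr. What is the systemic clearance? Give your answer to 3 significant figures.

CL = F × Dose / AUC_0→∞
   = 0.22 × 100 / 127 = 0.173228 L/hr

CL = 0.173 L/hr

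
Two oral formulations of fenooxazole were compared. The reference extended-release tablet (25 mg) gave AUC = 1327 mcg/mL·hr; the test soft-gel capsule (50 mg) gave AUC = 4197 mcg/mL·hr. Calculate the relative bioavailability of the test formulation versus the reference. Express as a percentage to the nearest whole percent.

F_rel = (AUC_test/D_test) / (AUC_ref/D_ref)
      = (4197/50) / (1327/25)
      = 83.94 / 53.08 = 1.5814 = 158.14%

F_rel = 158%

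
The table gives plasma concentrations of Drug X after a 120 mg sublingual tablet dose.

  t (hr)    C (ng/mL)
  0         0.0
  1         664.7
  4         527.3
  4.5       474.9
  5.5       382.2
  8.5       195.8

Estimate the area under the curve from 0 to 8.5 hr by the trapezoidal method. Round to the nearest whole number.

AUC = 3666 ng/mL·hr

Trapezoidal AUC_0→8.5:
  [0→1]: (0.0+664.7)/2 × 1 = 332.35
  [1→4]: (664.7+527.3)/2 × 3 = 1788.0
  [4→4.5]: (527.3+474.9)/2 × 0.5 = 250.55
  [4.5→5.5]: (474.9+382.2)/2 × 1 = 428.55
  [5.5→8.5]: (382.2+195.8)/2 × 3 = 867.0
  Sum = 3666.45 ng/mL·hr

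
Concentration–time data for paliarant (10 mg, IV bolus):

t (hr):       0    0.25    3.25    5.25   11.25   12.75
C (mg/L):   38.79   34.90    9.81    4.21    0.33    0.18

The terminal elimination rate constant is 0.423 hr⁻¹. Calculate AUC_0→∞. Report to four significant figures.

Trapezoidal AUC_0→12.75:
  [0→0.25]: (38.79+34.90)/2 × 0.25 = 9.21125
  [0.25→3.25]: (34.90+9.81)/2 × 3 = 67.065
  [3.25→5.25]: (9.81+4.21)/2 × 2 = 14.02
  [5.25→11.25]: (4.21+0.33)/2 × 6 = 13.62
  [11.25→12.75]: (0.33+0.18)/2 × 1.5 = 0.3825
  Sum = 104.29875 mg/L·hr
Extrapolated tail: C_last / k_e = 0.18 / 0.423 = 0.426
AUC_0→∞ = 104.29875 + 0.426 = 104.72475 mg/L·hr

AUC = 104.7 mg/L·hr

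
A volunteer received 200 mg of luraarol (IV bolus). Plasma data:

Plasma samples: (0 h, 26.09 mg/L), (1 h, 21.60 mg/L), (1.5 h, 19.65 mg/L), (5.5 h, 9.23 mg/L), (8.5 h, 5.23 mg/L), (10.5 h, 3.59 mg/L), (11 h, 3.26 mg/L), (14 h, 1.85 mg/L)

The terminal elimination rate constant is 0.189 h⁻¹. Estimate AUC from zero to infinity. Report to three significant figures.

AUC = 142 mg/L·h

Trapezoidal AUC_0→14:
  [0→1]: (26.09+21.60)/2 × 1 = 23.845
  [1→1.5]: (21.60+19.65)/2 × 0.5 = 10.3125
  [1.5→5.5]: (19.65+9.23)/2 × 4 = 57.76
  [5.5→8.5]: (9.23+5.23)/2 × 3 = 21.69
  [8.5→10.5]: (5.23+3.59)/2 × 2 = 8.82
  [10.5→11]: (3.59+3.26)/2 × 0.5 = 1.7125
  [11→14]: (3.26+1.85)/2 × 3 = 7.665
  Sum = 131.805 mg/L·h
Extrapolated tail: C_last / k_e = 1.85 / 0.189 = 9.788
AUC_0→∞ = 131.805 + 9.788 = 141.593 mg/L·h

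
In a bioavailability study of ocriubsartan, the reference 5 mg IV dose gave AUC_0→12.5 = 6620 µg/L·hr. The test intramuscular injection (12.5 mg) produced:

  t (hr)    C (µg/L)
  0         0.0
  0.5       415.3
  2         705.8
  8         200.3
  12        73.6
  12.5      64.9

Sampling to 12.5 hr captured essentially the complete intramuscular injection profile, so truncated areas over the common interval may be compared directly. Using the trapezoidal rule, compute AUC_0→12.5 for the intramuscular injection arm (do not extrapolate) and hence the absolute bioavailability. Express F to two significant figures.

F = 0.26

Trapezoidal AUC_0→12.5 (intramuscular injection):
  [0→0.5]: (0.0+415.3)/2 × 0.5 = 103.825
  [0.5→2]: (415.3+705.8)/2 × 1.5 = 840.825
  [2→8]: (705.8+200.3)/2 × 6 = 2718.3
  [8→12]: (200.3+73.6)/2 × 4 = 547.8
  [12→12.5]: (73.6+64.9)/2 × 0.5 = 34.625
  Sum = 4245.375 µg/L·hr
F = (AUC_ev/D_ev)/(AUC_iv/D_iv) = (4245.375/12.5)/(6620/5) = 339.63/1324 = 0.2565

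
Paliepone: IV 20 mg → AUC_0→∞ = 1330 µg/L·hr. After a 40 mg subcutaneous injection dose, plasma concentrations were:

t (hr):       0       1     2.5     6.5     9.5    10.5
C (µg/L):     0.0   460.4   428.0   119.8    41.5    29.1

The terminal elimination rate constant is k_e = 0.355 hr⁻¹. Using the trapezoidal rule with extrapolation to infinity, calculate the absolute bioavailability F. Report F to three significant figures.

F = 0.884

Trapezoidal AUC_0→10.5 (subcutaneous injection):
  [0→1]: (0.0+460.4)/2 × 1 = 230.2
  [1→2.5]: (460.4+428.0)/2 × 1.5 = 666.3
  [2.5→6.5]: (428.0+119.8)/2 × 4 = 1095.6
  [6.5→9.5]: (119.8+41.5)/2 × 3 = 241.95
  [9.5→10.5]: (41.5+29.1)/2 × 1 = 35.3
  Sum = 2269.35 µg/L·hr
Tail: C_last/k_e = 29.1/0.355 = 81.972
AUC_0→∞ (subcutaneous injection) = 2269.35 + 81.972 = 2351.322 µg/L·hr
F = (AUC_ev/D_ev)/(AUC_iv/D_iv) = (2351.322/40)/(1330/20) = 58.78305/66.5 = 0.8840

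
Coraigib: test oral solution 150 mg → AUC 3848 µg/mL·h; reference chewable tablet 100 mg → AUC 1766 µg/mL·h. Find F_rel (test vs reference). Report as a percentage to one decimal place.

F_rel = 145.3%

F_rel = (AUC_test/D_test) / (AUC_ref/D_ref)
      = (3848/150) / (1766/100)
      = 25.6533 / 17.66 = 1.4526 = 145.26%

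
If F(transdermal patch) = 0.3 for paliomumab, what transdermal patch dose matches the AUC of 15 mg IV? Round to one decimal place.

For equal systemic exposure: F × D_ev = D_iv
D_ev = D_iv / F = 15 / 0.3 = 50 mg

D_transdermal = 50.0 mg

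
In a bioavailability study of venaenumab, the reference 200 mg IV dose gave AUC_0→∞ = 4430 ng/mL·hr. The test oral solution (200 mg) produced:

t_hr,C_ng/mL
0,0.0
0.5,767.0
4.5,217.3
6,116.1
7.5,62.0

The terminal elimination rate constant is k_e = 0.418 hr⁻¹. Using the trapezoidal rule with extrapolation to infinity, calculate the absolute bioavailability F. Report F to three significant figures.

Trapezoidal AUC_0→7.5 (oral solution):
  [0→0.5]: (0.0+767.0)/2 × 0.5 = 191.75
  [0.5→4.5]: (767.0+217.3)/2 × 4 = 1968.6
  [4.5→6]: (217.3+116.1)/2 × 1.5 = 250.05
  [6→7.5]: (116.1+62.0)/2 × 1.5 = 133.575
  Sum = 2543.975 ng/mL·hr
Tail: C_last/k_e = 62.0/0.418 = 148.325
AUC_0→∞ (oral solution) = 2543.975 + 148.325 = 2692.3 ng/mL·hr
F = (AUC_ev/D_ev)/(AUC_iv/D_iv) = (2692.3/200)/(4430/200) = 13.4615/22.15 = 0.6077

F = 0.608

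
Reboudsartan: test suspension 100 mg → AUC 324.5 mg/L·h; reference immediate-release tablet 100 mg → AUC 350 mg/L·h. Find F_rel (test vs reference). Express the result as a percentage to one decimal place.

F_rel = (AUC_test/D_test) / (AUC_ref/D_ref)
      = (324.5/100) / (350/100)
      = 3.245 / 3.5 = 0.9271 = 92.71%

F_rel = 92.7%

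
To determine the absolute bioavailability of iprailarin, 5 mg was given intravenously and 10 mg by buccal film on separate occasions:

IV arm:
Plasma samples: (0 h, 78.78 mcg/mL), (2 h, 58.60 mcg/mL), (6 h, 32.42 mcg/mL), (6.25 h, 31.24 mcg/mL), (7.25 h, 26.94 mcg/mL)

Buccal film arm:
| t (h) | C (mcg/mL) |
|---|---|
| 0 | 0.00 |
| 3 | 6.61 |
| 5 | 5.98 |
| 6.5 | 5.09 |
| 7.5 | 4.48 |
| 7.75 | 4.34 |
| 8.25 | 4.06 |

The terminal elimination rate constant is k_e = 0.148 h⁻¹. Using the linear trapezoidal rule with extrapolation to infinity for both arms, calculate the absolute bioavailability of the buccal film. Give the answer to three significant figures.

F = 0.0615

Trapezoidal AUC_0→7.25 (IV):
  [0→2]: (78.78+58.60)/2 × 2 = 137.38
  [2→6]: (58.60+32.42)/2 × 4 = 182.04
  [6→6.25]: (32.42+31.24)/2 × 0.25 = 7.9575
  [6.25→7.25]: (31.24+26.94)/2 × 1 = 29.09
  Sum = 356.4675 mcg/mL·h
IV tail: 26.94/0.148 = 182.027; AUC_iv,0→∞ = 356.4675 + 182.027 = 538.4945 mcg/mL·h
Trapezoidal AUC_0→8.25 (buccal film):
  [0→3]: (0.00+6.61)/2 × 3 = 9.915
  [3→5]: (6.61+5.98)/2 × 2 = 12.59
  [5→6.5]: (5.98+5.09)/2 × 1.5 = 8.3025
  [6.5→7.5]: (5.09+4.48)/2 × 1 = 4.785
  [7.5→7.75]: (4.48+4.34)/2 × 0.25 = 1.1025
  [7.75→8.25]: (4.34+4.06)/2 × 0.5 = 2.1
  Sum = 38.795 mcg/mL·h
buccal film tail: 4.06/0.148 = 27.432; AUC_ev,0→∞ = 38.795 + 27.432 = 66.227 mcg/mL·h
F = (AUC_ev/D_ev)/(AUC_iv/D_iv) = (66.227/10)/(538.4945/5) = 6.6227/107.6989 = 0.0615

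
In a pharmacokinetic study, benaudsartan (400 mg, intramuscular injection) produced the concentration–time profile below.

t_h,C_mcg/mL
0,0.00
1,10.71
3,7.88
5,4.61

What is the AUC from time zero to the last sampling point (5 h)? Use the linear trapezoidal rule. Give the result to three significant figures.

Trapezoidal AUC_0→5:
  [0→1]: (0.00+10.71)/2 × 1 = 5.355
  [1→3]: (10.71+7.88)/2 × 2 = 18.59
  [3→5]: (7.88+4.61)/2 × 2 = 12.49
  Sum = 36.435 mcg/mL·h

AUC = 36.4 mcg/mL·h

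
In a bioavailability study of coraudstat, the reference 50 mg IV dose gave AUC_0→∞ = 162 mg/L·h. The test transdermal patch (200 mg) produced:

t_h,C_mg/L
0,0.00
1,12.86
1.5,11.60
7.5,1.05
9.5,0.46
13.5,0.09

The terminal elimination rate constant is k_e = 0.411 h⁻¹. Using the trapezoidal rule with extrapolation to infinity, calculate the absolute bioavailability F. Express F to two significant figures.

F = 0.082

Trapezoidal AUC_0→13.5 (transdermal patch):
  [0→1]: (0.00+12.86)/2 × 1 = 6.43
  [1→1.5]: (12.86+11.60)/2 × 0.5 = 6.115
  [1.5→7.5]: (11.60+1.05)/2 × 6 = 37.95
  [7.5→9.5]: (1.05+0.46)/2 × 2 = 1.51
  [9.5→13.5]: (0.46+0.09)/2 × 4 = 1.1
  Sum = 53.105 mg/L·h
Tail: C_last/k_e = 0.09/0.411 = 0.219
AUC_0→∞ (transdermal patch) = 53.105 + 0.219 = 53.324 mg/L·h
F = (AUC_ev/D_ev)/(AUC_iv/D_iv) = (53.324/200)/(162/50) = 0.26662/3.24 = 0.0823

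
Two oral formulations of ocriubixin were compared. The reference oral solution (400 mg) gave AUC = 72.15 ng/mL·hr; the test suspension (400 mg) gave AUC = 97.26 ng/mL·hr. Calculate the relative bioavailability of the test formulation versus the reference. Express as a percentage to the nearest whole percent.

F_rel = (AUC_test/D_test) / (AUC_ref/D_ref)
      = (97.26/400) / (72.15/400)
      = 0.24315 / 0.180375 = 1.3480 = 134.80%

F_rel = 135%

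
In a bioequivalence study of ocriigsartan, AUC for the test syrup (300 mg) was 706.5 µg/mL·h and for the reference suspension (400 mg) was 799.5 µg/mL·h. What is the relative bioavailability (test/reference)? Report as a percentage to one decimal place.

F_rel = (AUC_test/D_test) / (AUC_ref/D_ref)
      = (706.5/300) / (799.5/400)
      = 2.355 / 1.99875 = 1.1782 = 117.82%

F_rel = 117.8%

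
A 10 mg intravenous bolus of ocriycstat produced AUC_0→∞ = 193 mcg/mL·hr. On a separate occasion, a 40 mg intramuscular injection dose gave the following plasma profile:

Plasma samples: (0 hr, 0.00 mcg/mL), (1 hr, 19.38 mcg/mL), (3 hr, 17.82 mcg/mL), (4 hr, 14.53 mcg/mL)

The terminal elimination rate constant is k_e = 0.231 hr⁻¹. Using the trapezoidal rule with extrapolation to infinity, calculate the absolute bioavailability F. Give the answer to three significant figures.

Trapezoidal AUC_0→4 (intramuscular injection):
  [0→1]: (0.00+19.38)/2 × 1 = 9.69
  [1→3]: (19.38+17.82)/2 × 2 = 37.2
  [3→4]: (17.82+14.53)/2 × 1 = 16.175
  Sum = 63.065 mcg/mL·hr
Tail: C_last/k_e = 14.53/0.231 = 62.900
AUC_0→∞ (intramuscular injection) = 63.065 + 62.900 = 125.965 mcg/mL·hr
F = (AUC_ev/D_ev)/(AUC_iv/D_iv) = (125.965/40)/(193/10) = 3.149125/19.3 = 0.1632

F = 0.163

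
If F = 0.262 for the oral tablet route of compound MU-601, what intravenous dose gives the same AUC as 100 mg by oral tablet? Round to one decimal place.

Systemic exposure from an extravascular dose = F × D_ev, so the equivalent IV dose is F × D_ev.
D_iv = F × D_ev = 0.262 × 100 = 26.2 mg

D_iv = 26.2 mg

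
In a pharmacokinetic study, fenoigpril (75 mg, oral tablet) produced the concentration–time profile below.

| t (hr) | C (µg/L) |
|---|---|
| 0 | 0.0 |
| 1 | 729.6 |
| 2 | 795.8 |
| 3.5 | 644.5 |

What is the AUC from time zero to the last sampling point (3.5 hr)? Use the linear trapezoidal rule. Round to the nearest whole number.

Trapezoidal AUC_0→3.5:
  [0→1]: (0.0+729.6)/2 × 1 = 364.8
  [1→2]: (729.6+795.8)/2 × 1 = 762.7
  [2→3.5]: (795.8+644.5)/2 × 1.5 = 1080.225
  Sum = 2207.725 µg/L·hr

AUC = 2208 µg/L·hr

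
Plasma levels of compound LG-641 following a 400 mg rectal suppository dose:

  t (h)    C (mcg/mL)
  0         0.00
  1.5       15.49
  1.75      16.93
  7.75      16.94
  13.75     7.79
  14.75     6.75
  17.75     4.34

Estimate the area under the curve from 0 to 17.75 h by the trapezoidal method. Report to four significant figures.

Trapezoidal AUC_0→17.75:
  [0→1.5]: (0.00+15.49)/2 × 1.5 = 11.6175
  [1.5→1.75]: (15.49+16.93)/2 × 0.25 = 4.0525
  [1.75→7.75]: (16.93+16.94)/2 × 6 = 101.61
  [7.75→13.75]: (16.94+7.79)/2 × 6 = 74.19
  [13.75→14.75]: (7.79+6.75)/2 × 1 = 7.27
  [14.75→17.75]: (6.75+4.34)/2 × 3 = 16.635
  Sum = 215.375 mcg/mL·h

AUC = 215.4 mcg/mL·h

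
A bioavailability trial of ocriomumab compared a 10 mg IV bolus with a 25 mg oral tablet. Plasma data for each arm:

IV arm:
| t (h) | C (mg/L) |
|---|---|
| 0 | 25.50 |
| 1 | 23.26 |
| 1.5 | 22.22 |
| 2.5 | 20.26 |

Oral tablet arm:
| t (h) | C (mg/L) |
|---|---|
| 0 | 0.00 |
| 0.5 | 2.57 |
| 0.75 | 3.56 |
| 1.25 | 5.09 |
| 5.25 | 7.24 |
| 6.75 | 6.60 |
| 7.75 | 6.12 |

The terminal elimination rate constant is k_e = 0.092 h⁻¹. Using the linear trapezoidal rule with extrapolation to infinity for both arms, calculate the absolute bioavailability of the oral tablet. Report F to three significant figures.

F = 0.161

Trapezoidal AUC_0→2.5 (IV):
  [0→1]: (25.50+23.26)/2 × 1 = 24.38
  [1→1.5]: (23.26+22.22)/2 × 0.5 = 11.37
  [1.5→2.5]: (22.22+20.26)/2 × 1 = 21.24
  Sum = 56.99 mg/L·h
IV tail: 20.26/0.092 = 220.217; AUC_iv,0→∞ = 56.99 + 220.217 = 277.207 mg/L·h
Trapezoidal AUC_0→7.75 (oral tablet):
  [0→0.5]: (0.00+2.57)/2 × 0.5 = 0.6425
  [0.5→0.75]: (2.57+3.56)/2 × 0.25 = 0.76625
  [0.75→1.25]: (3.56+5.09)/2 × 0.5 = 2.1625
  [1.25→5.25]: (5.09+7.24)/2 × 4 = 24.66
  [5.25→6.75]: (7.24+6.60)/2 × 1.5 = 10.38
  [6.75→7.75]: (6.60+6.12)/2 × 1 = 6.36
  Sum = 44.97125 mg/L·h
oral tablet tail: 6.12/0.092 = 66.522; AUC_ev,0→∞ = 44.97125 + 66.522 = 111.49325 mg/L·h
F = (AUC_ev/D_ev)/(AUC_iv/D_iv) = (111.49325/25)/(277.207/10) = 4.45973/27.7207 = 0.1609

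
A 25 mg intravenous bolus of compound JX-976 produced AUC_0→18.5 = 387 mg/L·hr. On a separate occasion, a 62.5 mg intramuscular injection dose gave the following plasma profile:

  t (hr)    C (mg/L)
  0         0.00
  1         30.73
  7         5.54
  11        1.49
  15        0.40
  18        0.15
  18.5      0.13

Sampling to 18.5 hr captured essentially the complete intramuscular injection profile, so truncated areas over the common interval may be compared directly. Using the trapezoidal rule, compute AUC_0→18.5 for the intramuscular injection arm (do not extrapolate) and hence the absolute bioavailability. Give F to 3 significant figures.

F = 0.148

Trapezoidal AUC_0→18.5 (intramuscular injection):
  [0→1]: (0.00+30.73)/2 × 1 = 15.365
  [1→7]: (30.73+5.54)/2 × 6 = 108.81
  [7→11]: (5.54+1.49)/2 × 4 = 14.06
  [11→15]: (1.49+0.40)/2 × 4 = 3.78
  [15→18]: (0.40+0.15)/2 × 3 = 0.825
  [18→18.5]: (0.15+0.13)/2 × 0.5 = 0.07
  Sum = 142.91 mg/L·hr
F = (AUC_ev/D_ev)/(AUC_iv/D_iv) = (142.91/62.5)/(387/25) = 2.28656/15.48 = 0.1477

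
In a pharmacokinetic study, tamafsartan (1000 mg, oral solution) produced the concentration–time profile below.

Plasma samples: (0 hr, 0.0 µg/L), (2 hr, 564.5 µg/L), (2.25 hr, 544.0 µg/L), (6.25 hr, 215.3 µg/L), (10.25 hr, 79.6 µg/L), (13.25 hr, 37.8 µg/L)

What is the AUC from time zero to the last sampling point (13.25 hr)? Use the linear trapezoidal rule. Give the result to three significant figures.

Trapezoidal AUC_0→13.25:
  [0→2]: (0.0+564.5)/2 × 2 = 564.5
  [2→2.25]: (564.5+544.0)/2 × 0.25 = 138.5625
  [2.25→6.25]: (544.0+215.3)/2 × 4 = 1518.6
  [6.25→10.25]: (215.3+79.6)/2 × 4 = 589.8
  [10.25→13.25]: (79.6+37.8)/2 × 3 = 176.1
  Sum = 2987.5625 µg/L·hr

AUC = 2990 µg/L·hr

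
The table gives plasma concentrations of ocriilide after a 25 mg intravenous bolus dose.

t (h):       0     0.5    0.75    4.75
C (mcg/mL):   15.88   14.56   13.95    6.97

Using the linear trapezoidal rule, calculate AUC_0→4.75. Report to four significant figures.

AUC = 53.01 mcg/mL·h

Trapezoidal AUC_0→4.75:
  [0→0.5]: (15.88+14.56)/2 × 0.5 = 7.61
  [0.5→0.75]: (14.56+13.95)/2 × 0.25 = 3.56375
  [0.75→4.75]: (13.95+6.97)/2 × 4 = 41.84
  Sum = 53.01375 mcg/mL·h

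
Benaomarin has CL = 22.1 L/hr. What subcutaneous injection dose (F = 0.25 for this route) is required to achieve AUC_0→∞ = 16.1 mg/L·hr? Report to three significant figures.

Dose = CL × AUC_0→∞ / F
     = 22.1 × 16.1 / 0.25 = 1423.24 mg

Dose = 1420 mg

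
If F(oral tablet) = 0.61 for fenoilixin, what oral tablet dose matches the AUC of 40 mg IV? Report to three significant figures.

D_oral = 65.6 mg

For equal systemic exposure: F × D_ev = D_iv
D_ev = D_iv / F = 40 / 0.61 = 65.5738 mg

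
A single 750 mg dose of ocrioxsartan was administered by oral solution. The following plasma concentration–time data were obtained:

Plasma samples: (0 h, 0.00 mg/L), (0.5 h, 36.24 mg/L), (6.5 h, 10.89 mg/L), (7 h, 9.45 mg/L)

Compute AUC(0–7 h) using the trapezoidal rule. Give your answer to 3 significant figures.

Trapezoidal AUC_0→7:
  [0→0.5]: (0.00+36.24)/2 × 0.5 = 9.06
  [0.5→6.5]: (36.24+10.89)/2 × 6 = 141.39
  [6.5→7]: (10.89+9.45)/2 × 0.5 = 5.085
  Sum = 155.535 mg/L·h

AUC = 156 mg/L·h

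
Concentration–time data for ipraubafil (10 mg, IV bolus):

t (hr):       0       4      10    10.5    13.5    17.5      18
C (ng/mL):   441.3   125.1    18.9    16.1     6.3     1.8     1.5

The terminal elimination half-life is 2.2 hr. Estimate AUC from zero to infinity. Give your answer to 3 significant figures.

AUC = 1630 ng/mL·hr

Trapezoidal AUC_0→18:
  [0→4]: (441.3+125.1)/2 × 4 = 1132.8
  [4→10]: (125.1+18.9)/2 × 6 = 432.0
  [10→10.5]: (18.9+16.1)/2 × 0.5 = 8.75
  [10.5→13.5]: (16.1+6.3)/2 × 3 = 33.6
  [13.5→17.5]: (6.3+1.8)/2 × 4 = 16.2
  [17.5→18]: (1.8+1.5)/2 × 0.5 = 0.825
  Sum = 1624.175 ng/mL·hr
k_e = ln2 / t½ = 0.693147 / 2.2 = 0.3151 hr^-1
Extrapolated tail: C_last / k_e = 1.5 / 0.3151 = 4.760
AUC_0→∞ = 1624.175 + 4.760 = 1628.935 ng/mL·hr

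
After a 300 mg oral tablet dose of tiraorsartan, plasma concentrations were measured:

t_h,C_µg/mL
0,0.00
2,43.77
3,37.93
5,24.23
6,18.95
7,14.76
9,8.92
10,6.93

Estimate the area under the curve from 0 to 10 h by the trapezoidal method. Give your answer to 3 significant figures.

Trapezoidal AUC_0→10:
  [0→2]: (0.00+43.77)/2 × 2 = 43.77
  [2→3]: (43.77+37.93)/2 × 1 = 40.85
  [3→5]: (37.93+24.23)/2 × 2 = 62.16
  [5→6]: (24.23+18.95)/2 × 1 = 21.59
  [6→7]: (18.95+14.76)/2 × 1 = 16.855
  [7→9]: (14.76+8.92)/2 × 2 = 23.68
  [9→10]: (8.92+6.93)/2 × 1 = 7.925
  Sum = 216.83 µg/mL·h

AUC = 217 µg/mL·h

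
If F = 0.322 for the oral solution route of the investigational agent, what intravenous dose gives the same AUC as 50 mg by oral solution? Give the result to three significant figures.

Systemic exposure from an extravascular dose = F × D_ev, so the equivalent IV dose is F × D_ev.
D_iv = F × D_ev = 0.322 × 50 = 16.1 mg

D_iv = 16.1 mg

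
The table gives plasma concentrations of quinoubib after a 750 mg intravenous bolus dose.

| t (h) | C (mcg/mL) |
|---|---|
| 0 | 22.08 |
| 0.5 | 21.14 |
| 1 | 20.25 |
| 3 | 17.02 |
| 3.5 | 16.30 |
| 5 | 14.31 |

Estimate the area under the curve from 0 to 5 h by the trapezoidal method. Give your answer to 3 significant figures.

Trapezoidal AUC_0→5:
  [0→0.5]: (22.08+21.14)/2 × 0.5 = 10.805
  [0.5→1]: (21.14+20.25)/2 × 0.5 = 10.3475
  [1→3]: (20.25+17.02)/2 × 2 = 37.27
  [3→3.5]: (17.02+16.30)/2 × 0.5 = 8.33
  [3.5→5]: (16.30+14.31)/2 × 1.5 = 22.9575
  Sum = 89.71 mcg/mL·h

AUC = 89.7 mcg/mL·h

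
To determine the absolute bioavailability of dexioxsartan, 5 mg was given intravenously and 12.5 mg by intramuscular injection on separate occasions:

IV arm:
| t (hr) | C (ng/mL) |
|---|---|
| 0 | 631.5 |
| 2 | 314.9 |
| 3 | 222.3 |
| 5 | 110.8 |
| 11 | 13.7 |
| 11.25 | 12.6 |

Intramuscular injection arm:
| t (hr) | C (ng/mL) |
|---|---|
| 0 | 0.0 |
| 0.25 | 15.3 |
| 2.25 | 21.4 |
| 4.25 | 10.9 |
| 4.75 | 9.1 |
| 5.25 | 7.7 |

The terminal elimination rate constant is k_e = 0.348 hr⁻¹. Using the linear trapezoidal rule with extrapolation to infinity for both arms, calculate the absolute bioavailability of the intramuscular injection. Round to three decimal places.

F = 0.021

Trapezoidal AUC_0→11.25 (IV):
  [0→2]: (631.5+314.9)/2 × 2 = 946.4
  [2→3]: (314.9+222.3)/2 × 1 = 268.6
  [3→5]: (222.3+110.8)/2 × 2 = 333.1
  [5→11]: (110.8+13.7)/2 × 6 = 373.5
  [11→11.25]: (13.7+12.6)/2 × 0.25 = 3.2875
  Sum = 1924.8875 ng/mL·hr
IV tail: 12.6/0.348 = 36.207; AUC_iv,0→∞ = 1924.8875 + 36.207 = 1961.0945 ng/mL·hr
Trapezoidal AUC_0→5.25 (intramuscular injection):
  [0→0.25]: (0.0+15.3)/2 × 0.25 = 1.9125
  [0.25→2.25]: (15.3+21.4)/2 × 2 = 36.7
  [2.25→4.25]: (21.4+10.9)/2 × 2 = 32.3
  [4.25→4.75]: (10.9+9.1)/2 × 0.5 = 5.0
  [4.75→5.25]: (9.1+7.7)/2 × 0.5 = 4.2
  Sum = 80.1125 ng/mL·hr
intramuscular injection tail: 7.7/0.348 = 22.126; AUC_ev,0→∞ = 80.1125 + 22.126 = 102.2385 ng/mL·hr
F = (AUC_ev/D_ev)/(AUC_iv/D_iv) = (102.2385/12.5)/(1961.0945/5) = 8.17908/392.2189 = 0.0209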